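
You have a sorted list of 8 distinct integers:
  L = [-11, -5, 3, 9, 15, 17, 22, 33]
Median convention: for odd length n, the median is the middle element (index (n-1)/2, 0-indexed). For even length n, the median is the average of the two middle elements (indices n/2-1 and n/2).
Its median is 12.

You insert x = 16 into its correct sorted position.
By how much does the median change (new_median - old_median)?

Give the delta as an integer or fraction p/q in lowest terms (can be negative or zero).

Old median = 12
After inserting x = 16: new sorted = [-11, -5, 3, 9, 15, 16, 17, 22, 33]
New median = 15
Delta = 15 - 12 = 3

Answer: 3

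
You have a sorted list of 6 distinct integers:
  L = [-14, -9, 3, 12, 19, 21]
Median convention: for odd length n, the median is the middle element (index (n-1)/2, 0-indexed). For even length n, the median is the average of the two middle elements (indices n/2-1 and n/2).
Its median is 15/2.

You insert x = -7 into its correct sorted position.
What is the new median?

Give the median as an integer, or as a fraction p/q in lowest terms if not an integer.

Old list (sorted, length 6): [-14, -9, 3, 12, 19, 21]
Old median = 15/2
Insert x = -7
Old length even (6). Middle pair: indices 2,3 = 3,12.
New length odd (7). New median = single middle element.
x = -7: 2 elements are < x, 4 elements are > x.
New sorted list: [-14, -9, -7, 3, 12, 19, 21]
New median = 3

Answer: 3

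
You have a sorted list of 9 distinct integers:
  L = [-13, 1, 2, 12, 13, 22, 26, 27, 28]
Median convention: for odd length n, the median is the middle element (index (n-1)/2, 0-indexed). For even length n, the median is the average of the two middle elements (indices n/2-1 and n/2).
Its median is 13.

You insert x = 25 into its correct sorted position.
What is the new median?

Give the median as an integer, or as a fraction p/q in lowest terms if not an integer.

Answer: 35/2

Derivation:
Old list (sorted, length 9): [-13, 1, 2, 12, 13, 22, 26, 27, 28]
Old median = 13
Insert x = 25
Old length odd (9). Middle was index 4 = 13.
New length even (10). New median = avg of two middle elements.
x = 25: 6 elements are < x, 3 elements are > x.
New sorted list: [-13, 1, 2, 12, 13, 22, 25, 26, 27, 28]
New median = 35/2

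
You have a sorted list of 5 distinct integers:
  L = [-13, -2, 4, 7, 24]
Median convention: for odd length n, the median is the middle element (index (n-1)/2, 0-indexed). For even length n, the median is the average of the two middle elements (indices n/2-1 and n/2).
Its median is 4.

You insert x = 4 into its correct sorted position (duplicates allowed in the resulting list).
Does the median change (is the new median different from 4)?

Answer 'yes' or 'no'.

Old median = 4
Insert x = 4
New median = 4
Changed? no

Answer: no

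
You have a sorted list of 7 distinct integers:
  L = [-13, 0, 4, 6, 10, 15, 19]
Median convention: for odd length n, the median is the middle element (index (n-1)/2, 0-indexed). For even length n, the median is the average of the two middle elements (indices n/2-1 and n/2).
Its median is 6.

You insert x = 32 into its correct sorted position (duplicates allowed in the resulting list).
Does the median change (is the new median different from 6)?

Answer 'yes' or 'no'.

Old median = 6
Insert x = 32
New median = 8
Changed? yes

Answer: yes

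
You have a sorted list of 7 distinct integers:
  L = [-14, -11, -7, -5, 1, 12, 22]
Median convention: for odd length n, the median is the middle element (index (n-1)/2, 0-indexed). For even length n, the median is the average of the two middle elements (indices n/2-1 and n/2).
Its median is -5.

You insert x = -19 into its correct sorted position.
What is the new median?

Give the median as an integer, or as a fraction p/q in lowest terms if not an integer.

Answer: -6

Derivation:
Old list (sorted, length 7): [-14, -11, -7, -5, 1, 12, 22]
Old median = -5
Insert x = -19
Old length odd (7). Middle was index 3 = -5.
New length even (8). New median = avg of two middle elements.
x = -19: 0 elements are < x, 7 elements are > x.
New sorted list: [-19, -14, -11, -7, -5, 1, 12, 22]
New median = -6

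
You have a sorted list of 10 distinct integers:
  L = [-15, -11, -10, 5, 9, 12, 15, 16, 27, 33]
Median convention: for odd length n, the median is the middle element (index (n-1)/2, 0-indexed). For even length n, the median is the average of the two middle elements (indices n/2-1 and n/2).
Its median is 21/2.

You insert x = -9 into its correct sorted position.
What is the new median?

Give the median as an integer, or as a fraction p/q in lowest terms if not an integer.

Answer: 9

Derivation:
Old list (sorted, length 10): [-15, -11, -10, 5, 9, 12, 15, 16, 27, 33]
Old median = 21/2
Insert x = -9
Old length even (10). Middle pair: indices 4,5 = 9,12.
New length odd (11). New median = single middle element.
x = -9: 3 elements are < x, 7 elements are > x.
New sorted list: [-15, -11, -10, -9, 5, 9, 12, 15, 16, 27, 33]
New median = 9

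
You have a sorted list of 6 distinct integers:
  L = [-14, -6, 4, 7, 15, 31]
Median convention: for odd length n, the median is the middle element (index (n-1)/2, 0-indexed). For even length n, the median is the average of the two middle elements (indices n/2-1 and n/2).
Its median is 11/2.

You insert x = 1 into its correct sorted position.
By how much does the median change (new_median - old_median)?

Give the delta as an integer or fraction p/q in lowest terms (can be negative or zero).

Answer: -3/2

Derivation:
Old median = 11/2
After inserting x = 1: new sorted = [-14, -6, 1, 4, 7, 15, 31]
New median = 4
Delta = 4 - 11/2 = -3/2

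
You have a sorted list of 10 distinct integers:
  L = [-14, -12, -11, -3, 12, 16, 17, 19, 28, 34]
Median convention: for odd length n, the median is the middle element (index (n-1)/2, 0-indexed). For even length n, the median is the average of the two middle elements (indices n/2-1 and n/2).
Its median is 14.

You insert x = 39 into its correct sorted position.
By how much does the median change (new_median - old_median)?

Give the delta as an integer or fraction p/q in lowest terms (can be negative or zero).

Old median = 14
After inserting x = 39: new sorted = [-14, -12, -11, -3, 12, 16, 17, 19, 28, 34, 39]
New median = 16
Delta = 16 - 14 = 2

Answer: 2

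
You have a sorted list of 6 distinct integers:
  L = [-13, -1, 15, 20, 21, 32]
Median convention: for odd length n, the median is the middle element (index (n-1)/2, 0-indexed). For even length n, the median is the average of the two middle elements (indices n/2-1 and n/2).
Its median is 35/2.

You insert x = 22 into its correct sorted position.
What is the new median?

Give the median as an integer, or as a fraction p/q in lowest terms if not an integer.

Answer: 20

Derivation:
Old list (sorted, length 6): [-13, -1, 15, 20, 21, 32]
Old median = 35/2
Insert x = 22
Old length even (6). Middle pair: indices 2,3 = 15,20.
New length odd (7). New median = single middle element.
x = 22: 5 elements are < x, 1 elements are > x.
New sorted list: [-13, -1, 15, 20, 21, 22, 32]
New median = 20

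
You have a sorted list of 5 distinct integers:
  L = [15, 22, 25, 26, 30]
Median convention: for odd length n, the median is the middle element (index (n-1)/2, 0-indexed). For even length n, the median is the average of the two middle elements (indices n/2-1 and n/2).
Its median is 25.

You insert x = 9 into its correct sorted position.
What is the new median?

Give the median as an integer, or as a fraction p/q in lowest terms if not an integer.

Answer: 47/2

Derivation:
Old list (sorted, length 5): [15, 22, 25, 26, 30]
Old median = 25
Insert x = 9
Old length odd (5). Middle was index 2 = 25.
New length even (6). New median = avg of two middle elements.
x = 9: 0 elements are < x, 5 elements are > x.
New sorted list: [9, 15, 22, 25, 26, 30]
New median = 47/2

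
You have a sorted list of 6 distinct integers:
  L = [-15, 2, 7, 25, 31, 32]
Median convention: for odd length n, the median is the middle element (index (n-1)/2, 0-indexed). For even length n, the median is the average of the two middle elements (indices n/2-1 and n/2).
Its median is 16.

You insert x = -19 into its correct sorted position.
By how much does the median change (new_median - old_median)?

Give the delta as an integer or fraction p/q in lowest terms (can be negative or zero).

Old median = 16
After inserting x = -19: new sorted = [-19, -15, 2, 7, 25, 31, 32]
New median = 7
Delta = 7 - 16 = -9

Answer: -9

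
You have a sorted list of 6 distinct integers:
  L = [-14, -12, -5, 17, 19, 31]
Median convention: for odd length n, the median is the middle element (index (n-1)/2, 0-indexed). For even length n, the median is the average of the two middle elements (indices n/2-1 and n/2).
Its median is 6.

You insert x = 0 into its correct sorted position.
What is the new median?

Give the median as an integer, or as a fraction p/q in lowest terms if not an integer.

Old list (sorted, length 6): [-14, -12, -5, 17, 19, 31]
Old median = 6
Insert x = 0
Old length even (6). Middle pair: indices 2,3 = -5,17.
New length odd (7). New median = single middle element.
x = 0: 3 elements are < x, 3 elements are > x.
New sorted list: [-14, -12, -5, 0, 17, 19, 31]
New median = 0

Answer: 0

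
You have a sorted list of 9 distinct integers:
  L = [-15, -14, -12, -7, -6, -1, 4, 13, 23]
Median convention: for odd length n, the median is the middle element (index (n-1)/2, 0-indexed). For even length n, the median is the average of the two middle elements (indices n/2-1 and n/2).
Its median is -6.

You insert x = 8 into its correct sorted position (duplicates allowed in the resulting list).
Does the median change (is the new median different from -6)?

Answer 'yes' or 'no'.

Old median = -6
Insert x = 8
New median = -7/2
Changed? yes

Answer: yes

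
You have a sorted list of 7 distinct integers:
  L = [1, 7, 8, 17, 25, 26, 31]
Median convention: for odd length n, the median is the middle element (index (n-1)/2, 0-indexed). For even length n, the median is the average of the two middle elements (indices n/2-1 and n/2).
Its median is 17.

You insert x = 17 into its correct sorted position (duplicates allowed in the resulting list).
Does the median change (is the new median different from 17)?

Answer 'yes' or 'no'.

Answer: no

Derivation:
Old median = 17
Insert x = 17
New median = 17
Changed? no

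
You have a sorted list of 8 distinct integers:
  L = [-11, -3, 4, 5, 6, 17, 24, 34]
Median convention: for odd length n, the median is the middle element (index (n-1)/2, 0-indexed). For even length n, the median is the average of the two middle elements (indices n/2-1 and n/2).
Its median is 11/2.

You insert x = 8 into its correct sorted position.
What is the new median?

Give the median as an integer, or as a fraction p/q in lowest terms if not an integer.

Old list (sorted, length 8): [-11, -3, 4, 5, 6, 17, 24, 34]
Old median = 11/2
Insert x = 8
Old length even (8). Middle pair: indices 3,4 = 5,6.
New length odd (9). New median = single middle element.
x = 8: 5 elements are < x, 3 elements are > x.
New sorted list: [-11, -3, 4, 5, 6, 8, 17, 24, 34]
New median = 6

Answer: 6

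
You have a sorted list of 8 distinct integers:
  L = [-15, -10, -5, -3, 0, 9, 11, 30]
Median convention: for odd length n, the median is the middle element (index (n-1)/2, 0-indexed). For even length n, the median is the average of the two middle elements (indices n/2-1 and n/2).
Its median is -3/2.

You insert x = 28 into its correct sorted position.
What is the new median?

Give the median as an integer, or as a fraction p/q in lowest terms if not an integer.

Old list (sorted, length 8): [-15, -10, -5, -3, 0, 9, 11, 30]
Old median = -3/2
Insert x = 28
Old length even (8). Middle pair: indices 3,4 = -3,0.
New length odd (9). New median = single middle element.
x = 28: 7 elements are < x, 1 elements are > x.
New sorted list: [-15, -10, -5, -3, 0, 9, 11, 28, 30]
New median = 0

Answer: 0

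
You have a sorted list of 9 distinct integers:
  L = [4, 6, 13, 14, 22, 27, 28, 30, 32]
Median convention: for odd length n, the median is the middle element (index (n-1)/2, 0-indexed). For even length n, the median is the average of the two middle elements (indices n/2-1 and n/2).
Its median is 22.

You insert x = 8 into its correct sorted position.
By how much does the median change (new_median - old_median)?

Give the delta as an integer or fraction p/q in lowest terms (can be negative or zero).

Answer: -4

Derivation:
Old median = 22
After inserting x = 8: new sorted = [4, 6, 8, 13, 14, 22, 27, 28, 30, 32]
New median = 18
Delta = 18 - 22 = -4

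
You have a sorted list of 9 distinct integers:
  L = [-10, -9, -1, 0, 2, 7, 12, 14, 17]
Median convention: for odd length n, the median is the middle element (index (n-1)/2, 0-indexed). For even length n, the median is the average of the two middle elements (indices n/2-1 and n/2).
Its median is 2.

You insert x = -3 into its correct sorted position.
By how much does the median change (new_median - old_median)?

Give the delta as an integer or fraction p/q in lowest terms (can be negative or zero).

Answer: -1

Derivation:
Old median = 2
After inserting x = -3: new sorted = [-10, -9, -3, -1, 0, 2, 7, 12, 14, 17]
New median = 1
Delta = 1 - 2 = -1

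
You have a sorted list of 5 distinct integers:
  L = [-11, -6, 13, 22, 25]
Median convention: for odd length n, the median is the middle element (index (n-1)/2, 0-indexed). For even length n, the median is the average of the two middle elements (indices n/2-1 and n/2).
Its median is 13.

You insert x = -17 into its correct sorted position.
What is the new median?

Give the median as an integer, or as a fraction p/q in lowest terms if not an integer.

Old list (sorted, length 5): [-11, -6, 13, 22, 25]
Old median = 13
Insert x = -17
Old length odd (5). Middle was index 2 = 13.
New length even (6). New median = avg of two middle elements.
x = -17: 0 elements are < x, 5 elements are > x.
New sorted list: [-17, -11, -6, 13, 22, 25]
New median = 7/2

Answer: 7/2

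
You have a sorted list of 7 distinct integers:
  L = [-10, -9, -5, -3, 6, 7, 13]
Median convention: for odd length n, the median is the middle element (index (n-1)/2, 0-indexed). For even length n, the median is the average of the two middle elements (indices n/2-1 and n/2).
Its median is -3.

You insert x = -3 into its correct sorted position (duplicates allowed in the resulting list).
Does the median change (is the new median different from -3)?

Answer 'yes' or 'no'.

Old median = -3
Insert x = -3
New median = -3
Changed? no

Answer: no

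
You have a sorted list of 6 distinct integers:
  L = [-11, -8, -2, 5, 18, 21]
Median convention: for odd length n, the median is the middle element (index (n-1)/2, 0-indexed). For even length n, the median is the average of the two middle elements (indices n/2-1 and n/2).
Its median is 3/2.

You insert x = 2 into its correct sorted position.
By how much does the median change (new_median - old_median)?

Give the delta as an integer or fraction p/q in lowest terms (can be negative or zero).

Answer: 1/2

Derivation:
Old median = 3/2
After inserting x = 2: new sorted = [-11, -8, -2, 2, 5, 18, 21]
New median = 2
Delta = 2 - 3/2 = 1/2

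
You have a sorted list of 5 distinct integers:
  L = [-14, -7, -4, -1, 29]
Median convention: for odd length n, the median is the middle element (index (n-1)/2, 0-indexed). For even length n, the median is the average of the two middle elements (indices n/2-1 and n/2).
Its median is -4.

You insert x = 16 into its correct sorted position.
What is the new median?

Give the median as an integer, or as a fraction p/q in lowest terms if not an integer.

Old list (sorted, length 5): [-14, -7, -4, -1, 29]
Old median = -4
Insert x = 16
Old length odd (5). Middle was index 2 = -4.
New length even (6). New median = avg of two middle elements.
x = 16: 4 elements are < x, 1 elements are > x.
New sorted list: [-14, -7, -4, -1, 16, 29]
New median = -5/2

Answer: -5/2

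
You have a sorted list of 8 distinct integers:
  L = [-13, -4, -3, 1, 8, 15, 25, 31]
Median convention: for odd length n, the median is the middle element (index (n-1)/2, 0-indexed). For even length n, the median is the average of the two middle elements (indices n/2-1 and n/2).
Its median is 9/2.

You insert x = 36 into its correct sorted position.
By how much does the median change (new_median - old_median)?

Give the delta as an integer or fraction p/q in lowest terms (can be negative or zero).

Answer: 7/2

Derivation:
Old median = 9/2
After inserting x = 36: new sorted = [-13, -4, -3, 1, 8, 15, 25, 31, 36]
New median = 8
Delta = 8 - 9/2 = 7/2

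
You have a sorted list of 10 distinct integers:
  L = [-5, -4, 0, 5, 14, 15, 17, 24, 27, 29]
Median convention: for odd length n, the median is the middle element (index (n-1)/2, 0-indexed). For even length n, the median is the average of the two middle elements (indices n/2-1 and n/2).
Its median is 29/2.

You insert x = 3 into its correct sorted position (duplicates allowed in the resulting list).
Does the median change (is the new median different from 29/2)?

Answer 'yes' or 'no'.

Old median = 29/2
Insert x = 3
New median = 14
Changed? yes

Answer: yes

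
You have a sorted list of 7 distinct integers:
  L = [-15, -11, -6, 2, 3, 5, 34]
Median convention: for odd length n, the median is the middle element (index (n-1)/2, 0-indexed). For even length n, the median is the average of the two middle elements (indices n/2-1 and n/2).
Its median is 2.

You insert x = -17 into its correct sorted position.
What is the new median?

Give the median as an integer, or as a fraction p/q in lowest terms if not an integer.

Old list (sorted, length 7): [-15, -11, -6, 2, 3, 5, 34]
Old median = 2
Insert x = -17
Old length odd (7). Middle was index 3 = 2.
New length even (8). New median = avg of two middle elements.
x = -17: 0 elements are < x, 7 elements are > x.
New sorted list: [-17, -15, -11, -6, 2, 3, 5, 34]
New median = -2

Answer: -2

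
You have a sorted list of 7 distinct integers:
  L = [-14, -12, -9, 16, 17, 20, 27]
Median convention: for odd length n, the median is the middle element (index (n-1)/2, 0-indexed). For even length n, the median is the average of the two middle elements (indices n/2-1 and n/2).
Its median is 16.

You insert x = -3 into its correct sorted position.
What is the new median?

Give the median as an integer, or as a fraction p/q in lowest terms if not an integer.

Old list (sorted, length 7): [-14, -12, -9, 16, 17, 20, 27]
Old median = 16
Insert x = -3
Old length odd (7). Middle was index 3 = 16.
New length even (8). New median = avg of two middle elements.
x = -3: 3 elements are < x, 4 elements are > x.
New sorted list: [-14, -12, -9, -3, 16, 17, 20, 27]
New median = 13/2

Answer: 13/2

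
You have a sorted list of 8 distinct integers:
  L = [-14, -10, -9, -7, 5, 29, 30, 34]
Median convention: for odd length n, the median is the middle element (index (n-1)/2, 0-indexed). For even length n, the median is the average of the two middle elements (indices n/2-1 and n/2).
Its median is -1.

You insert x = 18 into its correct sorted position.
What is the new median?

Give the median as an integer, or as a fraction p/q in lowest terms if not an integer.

Old list (sorted, length 8): [-14, -10, -9, -7, 5, 29, 30, 34]
Old median = -1
Insert x = 18
Old length even (8). Middle pair: indices 3,4 = -7,5.
New length odd (9). New median = single middle element.
x = 18: 5 elements are < x, 3 elements are > x.
New sorted list: [-14, -10, -9, -7, 5, 18, 29, 30, 34]
New median = 5

Answer: 5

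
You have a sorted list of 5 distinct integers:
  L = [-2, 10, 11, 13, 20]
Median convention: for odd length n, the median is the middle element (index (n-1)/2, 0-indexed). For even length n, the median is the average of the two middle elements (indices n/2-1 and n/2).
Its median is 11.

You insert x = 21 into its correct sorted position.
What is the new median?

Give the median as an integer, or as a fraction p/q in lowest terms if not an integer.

Answer: 12

Derivation:
Old list (sorted, length 5): [-2, 10, 11, 13, 20]
Old median = 11
Insert x = 21
Old length odd (5). Middle was index 2 = 11.
New length even (6). New median = avg of two middle elements.
x = 21: 5 elements are < x, 0 elements are > x.
New sorted list: [-2, 10, 11, 13, 20, 21]
New median = 12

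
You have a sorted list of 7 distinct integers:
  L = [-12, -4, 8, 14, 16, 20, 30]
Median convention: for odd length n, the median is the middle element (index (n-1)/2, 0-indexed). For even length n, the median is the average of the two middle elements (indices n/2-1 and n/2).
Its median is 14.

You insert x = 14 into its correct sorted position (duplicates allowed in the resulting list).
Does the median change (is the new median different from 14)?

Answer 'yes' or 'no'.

Answer: no

Derivation:
Old median = 14
Insert x = 14
New median = 14
Changed? no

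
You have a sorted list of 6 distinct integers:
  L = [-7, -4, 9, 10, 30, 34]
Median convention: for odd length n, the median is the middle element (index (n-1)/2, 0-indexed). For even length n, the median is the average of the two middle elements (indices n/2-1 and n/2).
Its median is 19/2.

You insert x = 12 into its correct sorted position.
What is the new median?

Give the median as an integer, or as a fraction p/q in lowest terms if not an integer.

Answer: 10

Derivation:
Old list (sorted, length 6): [-7, -4, 9, 10, 30, 34]
Old median = 19/2
Insert x = 12
Old length even (6). Middle pair: indices 2,3 = 9,10.
New length odd (7). New median = single middle element.
x = 12: 4 elements are < x, 2 elements are > x.
New sorted list: [-7, -4, 9, 10, 12, 30, 34]
New median = 10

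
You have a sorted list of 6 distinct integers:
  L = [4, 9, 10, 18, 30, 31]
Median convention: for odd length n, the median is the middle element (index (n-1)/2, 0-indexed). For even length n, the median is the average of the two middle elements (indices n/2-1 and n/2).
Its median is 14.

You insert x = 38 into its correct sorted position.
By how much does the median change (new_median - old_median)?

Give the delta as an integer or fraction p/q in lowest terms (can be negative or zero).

Answer: 4

Derivation:
Old median = 14
After inserting x = 38: new sorted = [4, 9, 10, 18, 30, 31, 38]
New median = 18
Delta = 18 - 14 = 4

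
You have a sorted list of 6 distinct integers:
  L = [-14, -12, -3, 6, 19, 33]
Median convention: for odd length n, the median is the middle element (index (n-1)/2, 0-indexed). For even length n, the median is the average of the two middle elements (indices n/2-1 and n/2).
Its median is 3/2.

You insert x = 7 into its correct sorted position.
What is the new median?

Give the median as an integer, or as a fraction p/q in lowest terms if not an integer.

Answer: 6

Derivation:
Old list (sorted, length 6): [-14, -12, -3, 6, 19, 33]
Old median = 3/2
Insert x = 7
Old length even (6). Middle pair: indices 2,3 = -3,6.
New length odd (7). New median = single middle element.
x = 7: 4 elements are < x, 2 elements are > x.
New sorted list: [-14, -12, -3, 6, 7, 19, 33]
New median = 6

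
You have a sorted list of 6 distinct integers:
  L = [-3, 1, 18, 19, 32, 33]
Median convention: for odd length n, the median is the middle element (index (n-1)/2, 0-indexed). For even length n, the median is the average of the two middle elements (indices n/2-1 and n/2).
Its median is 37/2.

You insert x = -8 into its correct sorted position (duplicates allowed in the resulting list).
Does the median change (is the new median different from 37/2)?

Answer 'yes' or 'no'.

Answer: yes

Derivation:
Old median = 37/2
Insert x = -8
New median = 18
Changed? yes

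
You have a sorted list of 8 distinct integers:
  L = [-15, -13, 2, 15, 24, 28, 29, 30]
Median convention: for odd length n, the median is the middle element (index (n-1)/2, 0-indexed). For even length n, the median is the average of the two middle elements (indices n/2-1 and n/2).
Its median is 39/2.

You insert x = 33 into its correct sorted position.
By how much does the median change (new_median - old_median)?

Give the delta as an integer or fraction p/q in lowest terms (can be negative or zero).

Old median = 39/2
After inserting x = 33: new sorted = [-15, -13, 2, 15, 24, 28, 29, 30, 33]
New median = 24
Delta = 24 - 39/2 = 9/2

Answer: 9/2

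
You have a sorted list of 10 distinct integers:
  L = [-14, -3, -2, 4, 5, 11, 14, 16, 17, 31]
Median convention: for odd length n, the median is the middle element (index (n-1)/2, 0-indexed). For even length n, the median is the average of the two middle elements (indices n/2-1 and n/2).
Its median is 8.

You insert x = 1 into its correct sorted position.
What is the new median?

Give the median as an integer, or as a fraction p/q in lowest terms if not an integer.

Answer: 5

Derivation:
Old list (sorted, length 10): [-14, -3, -2, 4, 5, 11, 14, 16, 17, 31]
Old median = 8
Insert x = 1
Old length even (10). Middle pair: indices 4,5 = 5,11.
New length odd (11). New median = single middle element.
x = 1: 3 elements are < x, 7 elements are > x.
New sorted list: [-14, -3, -2, 1, 4, 5, 11, 14, 16, 17, 31]
New median = 5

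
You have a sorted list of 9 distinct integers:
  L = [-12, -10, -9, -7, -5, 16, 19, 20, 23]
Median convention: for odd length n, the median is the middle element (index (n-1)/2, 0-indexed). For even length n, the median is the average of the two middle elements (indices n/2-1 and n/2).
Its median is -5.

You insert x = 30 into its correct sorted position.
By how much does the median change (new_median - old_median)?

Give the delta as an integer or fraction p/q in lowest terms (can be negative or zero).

Old median = -5
After inserting x = 30: new sorted = [-12, -10, -9, -7, -5, 16, 19, 20, 23, 30]
New median = 11/2
Delta = 11/2 - -5 = 21/2

Answer: 21/2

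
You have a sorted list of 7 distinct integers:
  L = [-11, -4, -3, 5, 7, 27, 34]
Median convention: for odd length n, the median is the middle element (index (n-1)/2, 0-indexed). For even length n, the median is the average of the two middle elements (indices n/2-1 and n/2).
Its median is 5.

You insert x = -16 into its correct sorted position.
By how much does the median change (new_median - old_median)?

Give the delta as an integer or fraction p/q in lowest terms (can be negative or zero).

Answer: -4

Derivation:
Old median = 5
After inserting x = -16: new sorted = [-16, -11, -4, -3, 5, 7, 27, 34]
New median = 1
Delta = 1 - 5 = -4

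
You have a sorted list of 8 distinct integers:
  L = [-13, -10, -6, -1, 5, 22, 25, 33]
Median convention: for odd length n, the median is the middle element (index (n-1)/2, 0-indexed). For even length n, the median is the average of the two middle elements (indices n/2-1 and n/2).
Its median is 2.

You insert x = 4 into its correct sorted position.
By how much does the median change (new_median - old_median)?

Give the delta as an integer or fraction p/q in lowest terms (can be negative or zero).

Old median = 2
After inserting x = 4: new sorted = [-13, -10, -6, -1, 4, 5, 22, 25, 33]
New median = 4
Delta = 4 - 2 = 2

Answer: 2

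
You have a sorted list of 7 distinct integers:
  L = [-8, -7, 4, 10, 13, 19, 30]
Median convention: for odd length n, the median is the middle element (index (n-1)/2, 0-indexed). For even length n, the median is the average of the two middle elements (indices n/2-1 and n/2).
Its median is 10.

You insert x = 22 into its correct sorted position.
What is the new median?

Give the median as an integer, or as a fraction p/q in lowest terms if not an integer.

Old list (sorted, length 7): [-8, -7, 4, 10, 13, 19, 30]
Old median = 10
Insert x = 22
Old length odd (7). Middle was index 3 = 10.
New length even (8). New median = avg of two middle elements.
x = 22: 6 elements are < x, 1 elements are > x.
New sorted list: [-8, -7, 4, 10, 13, 19, 22, 30]
New median = 23/2

Answer: 23/2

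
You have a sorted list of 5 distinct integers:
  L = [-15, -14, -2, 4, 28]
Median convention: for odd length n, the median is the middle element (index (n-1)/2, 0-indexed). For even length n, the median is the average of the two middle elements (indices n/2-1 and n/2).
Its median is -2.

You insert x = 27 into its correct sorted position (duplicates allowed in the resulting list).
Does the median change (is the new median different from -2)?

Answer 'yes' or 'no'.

Old median = -2
Insert x = 27
New median = 1
Changed? yes

Answer: yes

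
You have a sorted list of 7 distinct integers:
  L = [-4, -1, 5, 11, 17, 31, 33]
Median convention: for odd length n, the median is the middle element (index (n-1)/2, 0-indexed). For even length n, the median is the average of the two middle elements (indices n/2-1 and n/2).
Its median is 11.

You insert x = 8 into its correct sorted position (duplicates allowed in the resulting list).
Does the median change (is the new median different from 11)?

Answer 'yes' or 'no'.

Answer: yes

Derivation:
Old median = 11
Insert x = 8
New median = 19/2
Changed? yes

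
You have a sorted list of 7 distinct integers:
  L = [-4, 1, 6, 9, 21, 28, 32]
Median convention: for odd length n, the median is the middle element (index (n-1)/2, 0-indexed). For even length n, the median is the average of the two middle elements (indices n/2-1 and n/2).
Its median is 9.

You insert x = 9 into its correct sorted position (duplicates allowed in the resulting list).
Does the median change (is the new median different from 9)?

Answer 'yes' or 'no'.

Old median = 9
Insert x = 9
New median = 9
Changed? no

Answer: no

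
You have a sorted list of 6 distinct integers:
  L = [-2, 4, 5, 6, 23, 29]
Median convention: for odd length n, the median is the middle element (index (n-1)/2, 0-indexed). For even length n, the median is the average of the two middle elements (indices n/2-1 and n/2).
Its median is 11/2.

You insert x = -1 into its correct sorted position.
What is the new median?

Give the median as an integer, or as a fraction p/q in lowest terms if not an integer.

Old list (sorted, length 6): [-2, 4, 5, 6, 23, 29]
Old median = 11/2
Insert x = -1
Old length even (6). Middle pair: indices 2,3 = 5,6.
New length odd (7). New median = single middle element.
x = -1: 1 elements are < x, 5 elements are > x.
New sorted list: [-2, -1, 4, 5, 6, 23, 29]
New median = 5

Answer: 5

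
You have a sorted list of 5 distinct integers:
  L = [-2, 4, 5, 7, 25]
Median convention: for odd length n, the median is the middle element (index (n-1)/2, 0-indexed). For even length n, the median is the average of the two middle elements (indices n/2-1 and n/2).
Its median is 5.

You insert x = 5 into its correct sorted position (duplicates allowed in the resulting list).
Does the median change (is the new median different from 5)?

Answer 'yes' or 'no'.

Old median = 5
Insert x = 5
New median = 5
Changed? no

Answer: no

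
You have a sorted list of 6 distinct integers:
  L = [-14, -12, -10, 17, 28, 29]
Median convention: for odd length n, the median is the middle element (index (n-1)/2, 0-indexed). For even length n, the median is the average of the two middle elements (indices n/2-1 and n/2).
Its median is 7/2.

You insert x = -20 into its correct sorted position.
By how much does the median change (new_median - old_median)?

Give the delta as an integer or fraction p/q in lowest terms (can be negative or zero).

Old median = 7/2
After inserting x = -20: new sorted = [-20, -14, -12, -10, 17, 28, 29]
New median = -10
Delta = -10 - 7/2 = -27/2

Answer: -27/2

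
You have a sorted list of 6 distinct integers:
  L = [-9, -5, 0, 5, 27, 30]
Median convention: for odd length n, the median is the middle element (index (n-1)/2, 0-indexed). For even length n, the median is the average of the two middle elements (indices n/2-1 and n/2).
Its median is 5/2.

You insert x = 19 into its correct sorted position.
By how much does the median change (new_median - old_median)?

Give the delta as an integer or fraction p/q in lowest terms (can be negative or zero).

Answer: 5/2

Derivation:
Old median = 5/2
After inserting x = 19: new sorted = [-9, -5, 0, 5, 19, 27, 30]
New median = 5
Delta = 5 - 5/2 = 5/2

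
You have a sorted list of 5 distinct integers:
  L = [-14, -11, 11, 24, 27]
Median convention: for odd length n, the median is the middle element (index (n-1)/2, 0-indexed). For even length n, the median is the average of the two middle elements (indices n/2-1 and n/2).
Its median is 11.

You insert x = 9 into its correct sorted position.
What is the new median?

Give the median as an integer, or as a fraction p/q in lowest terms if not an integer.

Old list (sorted, length 5): [-14, -11, 11, 24, 27]
Old median = 11
Insert x = 9
Old length odd (5). Middle was index 2 = 11.
New length even (6). New median = avg of two middle elements.
x = 9: 2 elements are < x, 3 elements are > x.
New sorted list: [-14, -11, 9, 11, 24, 27]
New median = 10

Answer: 10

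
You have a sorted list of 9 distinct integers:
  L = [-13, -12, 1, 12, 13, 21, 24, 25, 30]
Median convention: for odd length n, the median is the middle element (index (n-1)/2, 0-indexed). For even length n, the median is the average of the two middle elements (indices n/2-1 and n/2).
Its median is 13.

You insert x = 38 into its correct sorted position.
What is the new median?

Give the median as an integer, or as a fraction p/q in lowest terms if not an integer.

Old list (sorted, length 9): [-13, -12, 1, 12, 13, 21, 24, 25, 30]
Old median = 13
Insert x = 38
Old length odd (9). Middle was index 4 = 13.
New length even (10). New median = avg of two middle elements.
x = 38: 9 elements are < x, 0 elements are > x.
New sorted list: [-13, -12, 1, 12, 13, 21, 24, 25, 30, 38]
New median = 17

Answer: 17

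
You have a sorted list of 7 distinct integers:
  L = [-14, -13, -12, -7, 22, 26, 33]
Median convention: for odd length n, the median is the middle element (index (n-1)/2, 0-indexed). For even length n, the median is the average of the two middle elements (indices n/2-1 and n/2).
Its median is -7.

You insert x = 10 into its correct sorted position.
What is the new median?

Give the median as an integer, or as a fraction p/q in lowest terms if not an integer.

Answer: 3/2

Derivation:
Old list (sorted, length 7): [-14, -13, -12, -7, 22, 26, 33]
Old median = -7
Insert x = 10
Old length odd (7). Middle was index 3 = -7.
New length even (8). New median = avg of two middle elements.
x = 10: 4 elements are < x, 3 elements are > x.
New sorted list: [-14, -13, -12, -7, 10, 22, 26, 33]
New median = 3/2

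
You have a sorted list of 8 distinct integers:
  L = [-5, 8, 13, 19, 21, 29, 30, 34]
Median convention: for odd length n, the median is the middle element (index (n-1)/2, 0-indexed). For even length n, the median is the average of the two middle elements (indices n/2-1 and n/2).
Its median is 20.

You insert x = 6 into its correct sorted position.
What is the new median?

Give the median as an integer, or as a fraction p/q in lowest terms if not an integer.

Old list (sorted, length 8): [-5, 8, 13, 19, 21, 29, 30, 34]
Old median = 20
Insert x = 6
Old length even (8). Middle pair: indices 3,4 = 19,21.
New length odd (9). New median = single middle element.
x = 6: 1 elements are < x, 7 elements are > x.
New sorted list: [-5, 6, 8, 13, 19, 21, 29, 30, 34]
New median = 19

Answer: 19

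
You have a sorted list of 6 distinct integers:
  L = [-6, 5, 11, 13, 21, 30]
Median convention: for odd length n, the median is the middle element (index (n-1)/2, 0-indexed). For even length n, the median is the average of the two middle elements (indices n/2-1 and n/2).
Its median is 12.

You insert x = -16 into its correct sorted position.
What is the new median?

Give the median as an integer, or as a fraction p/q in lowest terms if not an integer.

Old list (sorted, length 6): [-6, 5, 11, 13, 21, 30]
Old median = 12
Insert x = -16
Old length even (6). Middle pair: indices 2,3 = 11,13.
New length odd (7). New median = single middle element.
x = -16: 0 elements are < x, 6 elements are > x.
New sorted list: [-16, -6, 5, 11, 13, 21, 30]
New median = 11

Answer: 11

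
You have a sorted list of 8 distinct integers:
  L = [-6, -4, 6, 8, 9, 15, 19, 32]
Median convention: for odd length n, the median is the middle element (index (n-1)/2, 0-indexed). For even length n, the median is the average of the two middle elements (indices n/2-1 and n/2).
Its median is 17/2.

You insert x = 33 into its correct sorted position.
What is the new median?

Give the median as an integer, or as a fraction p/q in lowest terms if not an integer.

Old list (sorted, length 8): [-6, -4, 6, 8, 9, 15, 19, 32]
Old median = 17/2
Insert x = 33
Old length even (8). Middle pair: indices 3,4 = 8,9.
New length odd (9). New median = single middle element.
x = 33: 8 elements are < x, 0 elements are > x.
New sorted list: [-6, -4, 6, 8, 9, 15, 19, 32, 33]
New median = 9

Answer: 9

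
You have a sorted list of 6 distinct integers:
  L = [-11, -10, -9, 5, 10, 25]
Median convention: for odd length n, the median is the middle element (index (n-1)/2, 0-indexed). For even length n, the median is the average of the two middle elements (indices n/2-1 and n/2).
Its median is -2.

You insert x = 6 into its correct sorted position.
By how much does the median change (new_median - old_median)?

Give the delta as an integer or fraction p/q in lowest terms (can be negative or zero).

Answer: 7

Derivation:
Old median = -2
After inserting x = 6: new sorted = [-11, -10, -9, 5, 6, 10, 25]
New median = 5
Delta = 5 - -2 = 7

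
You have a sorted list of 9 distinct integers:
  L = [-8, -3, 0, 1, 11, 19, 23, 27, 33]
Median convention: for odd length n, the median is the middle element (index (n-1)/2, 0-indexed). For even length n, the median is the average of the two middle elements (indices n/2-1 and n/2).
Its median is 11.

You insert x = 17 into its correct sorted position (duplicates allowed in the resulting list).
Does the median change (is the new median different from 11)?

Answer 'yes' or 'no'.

Answer: yes

Derivation:
Old median = 11
Insert x = 17
New median = 14
Changed? yes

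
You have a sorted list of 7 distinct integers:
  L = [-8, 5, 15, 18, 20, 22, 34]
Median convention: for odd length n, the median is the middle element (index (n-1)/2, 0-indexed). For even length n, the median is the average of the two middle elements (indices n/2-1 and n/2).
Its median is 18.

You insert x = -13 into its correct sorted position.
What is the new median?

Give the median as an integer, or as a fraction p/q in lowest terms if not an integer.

Old list (sorted, length 7): [-8, 5, 15, 18, 20, 22, 34]
Old median = 18
Insert x = -13
Old length odd (7). Middle was index 3 = 18.
New length even (8). New median = avg of two middle elements.
x = -13: 0 elements are < x, 7 elements are > x.
New sorted list: [-13, -8, 5, 15, 18, 20, 22, 34]
New median = 33/2

Answer: 33/2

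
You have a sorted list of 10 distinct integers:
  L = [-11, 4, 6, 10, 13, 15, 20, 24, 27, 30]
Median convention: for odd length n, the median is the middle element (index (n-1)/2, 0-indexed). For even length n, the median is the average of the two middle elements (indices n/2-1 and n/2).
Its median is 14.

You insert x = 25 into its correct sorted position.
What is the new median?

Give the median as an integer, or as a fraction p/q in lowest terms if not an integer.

Answer: 15

Derivation:
Old list (sorted, length 10): [-11, 4, 6, 10, 13, 15, 20, 24, 27, 30]
Old median = 14
Insert x = 25
Old length even (10). Middle pair: indices 4,5 = 13,15.
New length odd (11). New median = single middle element.
x = 25: 8 elements are < x, 2 elements are > x.
New sorted list: [-11, 4, 6, 10, 13, 15, 20, 24, 25, 27, 30]
New median = 15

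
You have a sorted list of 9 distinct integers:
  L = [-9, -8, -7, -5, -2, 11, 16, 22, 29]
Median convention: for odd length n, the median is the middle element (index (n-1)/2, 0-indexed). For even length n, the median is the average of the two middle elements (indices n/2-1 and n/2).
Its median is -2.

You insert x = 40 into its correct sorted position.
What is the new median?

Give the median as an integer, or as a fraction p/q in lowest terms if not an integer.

Answer: 9/2

Derivation:
Old list (sorted, length 9): [-9, -8, -7, -5, -2, 11, 16, 22, 29]
Old median = -2
Insert x = 40
Old length odd (9). Middle was index 4 = -2.
New length even (10). New median = avg of two middle elements.
x = 40: 9 elements are < x, 0 elements are > x.
New sorted list: [-9, -8, -7, -5, -2, 11, 16, 22, 29, 40]
New median = 9/2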